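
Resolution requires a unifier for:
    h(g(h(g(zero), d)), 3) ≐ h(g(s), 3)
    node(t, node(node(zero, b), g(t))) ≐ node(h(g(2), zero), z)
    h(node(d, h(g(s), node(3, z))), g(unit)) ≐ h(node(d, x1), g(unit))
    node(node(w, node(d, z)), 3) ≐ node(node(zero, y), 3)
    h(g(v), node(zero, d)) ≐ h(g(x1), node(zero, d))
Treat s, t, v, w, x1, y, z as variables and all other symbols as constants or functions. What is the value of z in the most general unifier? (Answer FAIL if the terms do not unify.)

Decompose h/2: g(h(g(zero), d)) ≐ g(s),  3 ≐ 3.
Decompose g/1: h(g(zero), d) ≐ s.
Bind s := h(g(zero), d); substituting into the one remaining equation that mentions s gives: h(node(d, h(g(h(g(zero), d)), node(3, z))), g(unit)) ≐ h(node(d, x1), g(unit)).
Delete trivial equation 3 ≐ 3.
Decompose node/2: t ≐ h(g(2), zero),  node(node(zero, b), g(t)) ≐ z.
Bind t := h(g(2), zero); substituting into the one remaining equation that mentions t gives: node(node(zero, b), g(h(g(2), zero))) ≐ z.
Bind z := node(node(zero, b), g(h(g(2), zero))); substituting into the 2 remaining equations that mention z gives: h(node(d, h(g(h(g(zero), d)), node(3, node(node(zero, b), g(h(g(2), zero)))))), g(unit)) ≐ h(node(d, x1), g(unit)),  node(node(w, node(d, node(node(zero, b), g(h(g(2), zero))))), 3) ≐ node(node(zero, y), 3).
Decompose h/2: node(d, h(g(h(g(zero), d)), node(3, node(node(zero, b), g(h(g(2), zero)))))) ≐ node(d, x1),  g(unit) ≐ g(unit).
Decompose node/2: d ≐ d,  h(g(h(g(zero), d)), node(3, node(node(zero, b), g(h(g(2), zero))))) ≐ x1.
Delete trivial equation d ≐ d.
Bind x1 := h(g(h(g(zero), d)), node(3, node(node(zero, b), g(h(g(2), zero))))); substituting into the one remaining equation that mentions x1 gives: h(g(v), node(zero, d)) ≐ h(g(h(g(h(g(zero), d)), node(3, node(node(zero, b), g(h(g(2), zero)))))), node(zero, d)).
Delete trivial equation g(unit) ≐ g(unit).
Decompose node/2: node(w, node(d, node(node(zero, b), g(h(g(2), zero))))) ≐ node(zero, y),  3 ≐ 3.
Decompose node/2: w ≐ zero,  node(d, node(node(zero, b), g(h(g(2), zero)))) ≐ y.
Bind w := zero; no other remaining equation mentions w.
Bind y := node(d, node(node(zero, b), g(h(g(2), zero)))); no other remaining equation mentions y.
Delete trivial equation 3 ≐ 3.
Decompose h/2: g(v) ≐ g(h(g(h(g(zero), d)), node(3, node(node(zero, b), g(h(g(2), zero)))))),  node(zero, d) ≐ node(zero, d).
Decompose g/1: v ≐ h(g(h(g(zero), d)), node(3, node(node(zero, b), g(h(g(2), zero))))).
Bind v := h(g(h(g(zero), d)), node(3, node(node(zero, b), g(h(g(2), zero))))); no other remaining equation mentions v.
Delete trivial equation node(zero, d) ≐ node(zero, d).
MGU = { s -> h(g(zero), d), t -> h(g(2), zero), z -> node(node(zero, b), g(h(g(2), zero))), x1 -> h(g(h(g(zero), d)), node(3, node(node(zero, b), g(h(g(2), zero))))), w -> zero, y -> node(d, node(node(zero, b), g(h(g(2), zero)))), v -> h(g(h(g(zero), d)), node(3, node(node(zero, b), g(h(g(2), zero))))) }, so z -> node(node(zero, b), g(h(g(2), zero))).

node(node(zero, b), g(h(g(2), zero)))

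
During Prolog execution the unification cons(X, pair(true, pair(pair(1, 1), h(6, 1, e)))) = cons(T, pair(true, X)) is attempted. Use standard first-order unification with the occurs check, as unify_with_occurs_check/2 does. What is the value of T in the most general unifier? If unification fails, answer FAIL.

Decompose cons/2: X = T,  pair(true, pair(pair(1, 1), h(6, 1, e))) = pair(true, X).
Bind X := T; substituting into the remaining equation gives: pair(true, pair(pair(1, 1), h(6, 1, e))) = pair(true, T).
Decompose pair/2: true = true,  pair(pair(1, 1), h(6, 1, e)) = T.
Delete trivial equation true = true.
Bind T := pair(pair(1, 1), h(6, 1, e)). Substituting into the earlier binding gives X := pair(pair(1, 1), h(6, 1, e)).
MGU = { X ↦ pair(pair(1, 1), h(6, 1, e)), T ↦ pair(pair(1, 1), h(6, 1, e)) }, so T ↦ pair(pair(1, 1), h(6, 1, e)).

pair(pair(1, 1), h(6, 1, e))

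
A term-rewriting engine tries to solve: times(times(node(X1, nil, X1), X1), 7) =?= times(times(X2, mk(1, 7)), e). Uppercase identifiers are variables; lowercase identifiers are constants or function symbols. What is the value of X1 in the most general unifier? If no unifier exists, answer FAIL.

Decompose times/2: times(node(X1, nil, X1), X1) =?= times(X2, mk(1, 7)),  7 =?= e.
Decompose times/2: node(X1, nil, X1) =?= X2,  X1 =?= mk(1, 7).
Bind X2 := node(X1, nil, X1); no other remaining equation mentions X2.
Bind X1 := mk(1, 7); no other remaining equation mentions X1. Substituting into the earlier binding gives X2 := node(mk(1, 7), nil, mk(1, 7)).
Clash: constants 7 and e differ; no unifier exists.

FAIL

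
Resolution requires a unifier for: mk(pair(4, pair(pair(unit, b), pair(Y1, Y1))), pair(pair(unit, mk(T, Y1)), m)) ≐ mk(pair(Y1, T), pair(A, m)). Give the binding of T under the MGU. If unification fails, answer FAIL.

Decompose mk/2: pair(4, pair(pair(unit, b), pair(Y1, Y1))) ≐ pair(Y1, T),  pair(pair(unit, mk(T, Y1)), m) ≐ pair(A, m).
Decompose pair/2: 4 ≐ Y1,  pair(pair(unit, b), pair(Y1, Y1)) ≐ T.
Bind Y1 := 4; substituting into the remaining equations gives: pair(pair(unit, b), pair(4, 4)) ≐ T,  pair(pair(unit, mk(T, 4)), m) ≐ pair(A, m).
Bind T := pair(pair(unit, b), pair(4, 4)); substituting into the remaining equation gives: pair(pair(unit, mk(pair(pair(unit, b), pair(4, 4)), 4)), m) ≐ pair(A, m).
Decompose pair/2: pair(unit, mk(pair(pair(unit, b), pair(4, 4)), 4)) ≐ A,  m ≐ m.
Bind A := pair(unit, mk(pair(pair(unit, b), pair(4, 4)), 4)); no other remaining equation mentions A.
Delete trivial equation m ≐ m.
MGU = { Y1 ↦ 4, T ↦ pair(pair(unit, b), pair(4, 4)), A ↦ pair(unit, mk(pair(pair(unit, b), pair(4, 4)), 4)) }, so T ↦ pair(pair(unit, b), pair(4, 4)).

pair(pair(unit, b), pair(4, 4))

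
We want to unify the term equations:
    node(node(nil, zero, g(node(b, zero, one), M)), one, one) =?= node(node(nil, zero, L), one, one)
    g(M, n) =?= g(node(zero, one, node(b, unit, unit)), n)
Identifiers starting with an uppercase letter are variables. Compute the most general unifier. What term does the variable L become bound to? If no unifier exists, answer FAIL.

g(node(b, zero, one), node(zero, one, node(b, unit, unit)))

Decompose node/3: node(nil, zero, g(node(b, zero, one), M)) =?= node(nil, zero, L),  one =?= one,  one =?= one.
Decompose node/3: nil =?= nil,  zero =?= zero,  g(node(b, zero, one), M) =?= L.
Delete trivial equation nil =?= nil.
Delete trivial equation zero =?= zero.
Bind L := g(node(b, zero, one), M); no other remaining equation mentions L.
Delete trivial equation one =?= one.
Delete trivial equation one =?= one.
Decompose g/2: M =?= node(zero, one, node(b, unit, unit)),  n =?= n.
Bind M := node(zero, one, node(b, unit, unit)); no other remaining equation mentions M. Substituting into the earlier binding gives L := g(node(b, zero, one), node(zero, one, node(b, unit, unit))).
Delete trivial equation n =?= n.
MGU = { L -> g(node(b, zero, one), node(zero, one, node(b, unit, unit))), M -> node(zero, one, node(b, unit, unit)) }, so L -> g(node(b, zero, one), node(zero, one, node(b, unit, unit))).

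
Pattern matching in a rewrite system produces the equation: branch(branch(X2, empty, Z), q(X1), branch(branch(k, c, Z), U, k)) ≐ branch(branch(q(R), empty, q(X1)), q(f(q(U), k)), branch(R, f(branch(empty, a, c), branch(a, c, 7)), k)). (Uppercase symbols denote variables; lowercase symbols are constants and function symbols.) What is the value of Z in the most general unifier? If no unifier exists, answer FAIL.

Decompose branch/3: branch(X2, empty, Z) ≐ branch(q(R), empty, q(X1)),  q(X1) ≐ q(f(q(U), k)),  branch(branch(k, c, Z), U, k) ≐ branch(R, f(branch(empty, a, c), branch(a, c, 7)), k).
Decompose branch/3: X2 ≐ q(R),  empty ≐ empty,  Z ≐ q(X1).
Bind X2 := q(R); no other remaining equation mentions X2.
Delete trivial equation empty ≐ empty.
Bind Z := q(X1); substituting into the one remaining equation that mentions Z gives: branch(branch(k, c, q(X1)), U, k) ≐ branch(R, f(branch(empty, a, c), branch(a, c, 7)), k).
Decompose q/1: X1 ≐ f(q(U), k).
Bind X1 := f(q(U), k); substituting into the remaining equation gives: branch(branch(k, c, q(f(q(U), k))), U, k) ≐ branch(R, f(branch(empty, a, c), branch(a, c, 7)), k). Substituting into the earlier binding gives Z := q(f(q(U), k)).
Decompose branch/3: branch(k, c, q(f(q(U), k))) ≐ R,  U ≐ f(branch(empty, a, c), branch(a, c, 7)),  k ≐ k.
Bind R := branch(k, c, q(f(q(U), k))); no other remaining equation mentions R. Substituting into the earlier binding gives X2 := q(branch(k, c, q(f(q(U), k)))).
Bind U := f(branch(empty, a, c), branch(a, c, 7)); no other remaining equation mentions U. Substituting into the earlier bindings gives X2 := q(branch(k, c, q(f(q(f(branch(empty, a, c), branch(a, c, 7))), k)))), Z := q(f(q(f(branch(empty, a, c), branch(a, c, 7))), k)), X1 := f(q(f(branch(empty, a, c), branch(a, c, 7))), k), R := branch(k, c, q(f(q(f(branch(empty, a, c), branch(a, c, 7))), k))).
Delete trivial equation k ≐ k.
MGU = { X2 ↦ q(branch(k, c, q(f(q(f(branch(empty, a, c), branch(a, c, 7))), k)))), Z ↦ q(f(q(f(branch(empty, a, c), branch(a, c, 7))), k)), X1 ↦ f(q(f(branch(empty, a, c), branch(a, c, 7))), k), R ↦ branch(k, c, q(f(q(f(branch(empty, a, c), branch(a, c, 7))), k))), U ↦ f(branch(empty, a, c), branch(a, c, 7)) }, so Z ↦ q(f(q(f(branch(empty, a, c), branch(a, c, 7))), k)).

q(f(q(f(branch(empty, a, c), branch(a, c, 7))), k))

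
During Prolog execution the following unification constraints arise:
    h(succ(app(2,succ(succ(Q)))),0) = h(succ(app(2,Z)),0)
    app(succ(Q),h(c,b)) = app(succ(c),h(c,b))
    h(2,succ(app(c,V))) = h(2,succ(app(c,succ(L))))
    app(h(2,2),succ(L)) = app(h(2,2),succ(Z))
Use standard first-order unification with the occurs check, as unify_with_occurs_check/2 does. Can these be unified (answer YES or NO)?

YES

Decompose h/2: succ(app(2,succ(succ(Q)))) = succ(app(2,Z)),  0 = 0.
Decompose succ/1: app(2,succ(succ(Q))) = app(2,Z).
Decompose app/2: 2 = 2,  succ(succ(Q)) = Z.
Delete trivial equation 2 = 2.
Bind Z := succ(succ(Q)); substituting into the one remaining equation that mentions Z gives: app(h(2,2),succ(L)) = app(h(2,2),succ(succ(succ(Q)))).
Delete trivial equation 0 = 0.
Decompose app/2: succ(Q) = succ(c),  h(c,b) = h(c,b).
Decompose succ/1: Q = c.
Bind Q := c; substituting into the one remaining equation that mentions Q gives: app(h(2,2),succ(L)) = app(h(2,2),succ(succ(succ(c)))). Substituting into the earlier binding gives Z := succ(succ(c)).
Delete trivial equation h(c,b) = h(c,b).
Decompose h/2: 2 = 2,  succ(app(c,V)) = succ(app(c,succ(L))).
Delete trivial equation 2 = 2.
Decompose succ/1: app(c,V) = app(c,succ(L)).
Decompose app/2: c = c,  V = succ(L).
Delete trivial equation c = c.
Bind V := succ(L); no other remaining equation mentions V.
Decompose app/2: h(2,2) = h(2,2),  succ(L) = succ(succ(succ(c))).
Delete trivial equation h(2,2) = h(2,2).
Decompose succ/1: L = succ(succ(c)).
Bind L := succ(succ(c)). Substituting into the earlier binding gives V := succ(succ(succ(c))).
No equations remain and no clash or occurs-check failure arose, so a unifier exists.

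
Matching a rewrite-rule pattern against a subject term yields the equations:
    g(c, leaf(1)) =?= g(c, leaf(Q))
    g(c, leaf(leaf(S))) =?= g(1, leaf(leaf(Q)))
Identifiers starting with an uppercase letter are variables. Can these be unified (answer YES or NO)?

NO

Decompose g/2: c =?= c,  leaf(1) =?= leaf(Q).
Delete trivial equation c =?= c.
Decompose leaf/1: 1 =?= Q.
Bind Q := 1; substituting into the remaining equation gives: g(c, leaf(leaf(S))) =?= g(1, leaf(leaf(1))).
Decompose g/2: c =?= 1,  leaf(leaf(S)) =?= leaf(leaf(1)).
Clash: constants c and 1 differ; no unifier exists.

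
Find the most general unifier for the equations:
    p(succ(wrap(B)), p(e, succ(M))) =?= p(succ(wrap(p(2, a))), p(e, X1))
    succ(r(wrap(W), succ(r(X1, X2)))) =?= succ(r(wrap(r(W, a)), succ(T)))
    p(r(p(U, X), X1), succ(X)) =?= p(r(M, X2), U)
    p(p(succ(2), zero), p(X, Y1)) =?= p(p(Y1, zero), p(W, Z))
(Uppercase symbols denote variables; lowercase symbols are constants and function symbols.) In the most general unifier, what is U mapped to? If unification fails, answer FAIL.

FAIL

Decompose p/2: succ(wrap(B)) =?= succ(wrap(p(2, a))),  p(e, succ(M)) =?= p(e, X1).
Decompose succ/1: wrap(B) =?= wrap(p(2, a)).
Decompose wrap/1: B =?= p(2, a).
Bind B := p(2, a); no other remaining equation mentions B.
Decompose p/2: e =?= e,  succ(M) =?= X1.
Delete trivial equation e =?= e.
Bind X1 := succ(M); substituting into the 2 remaining equations that mention X1 gives: succ(r(wrap(W), succ(r(succ(M), X2)))) =?= succ(r(wrap(r(W, a)), succ(T))),  p(r(p(U, X), succ(M)), succ(X)) =?= p(r(M, X2), U).
Decompose succ/1: r(wrap(W), succ(r(succ(M), X2))) =?= r(wrap(r(W, a)), succ(T)).
Decompose r/2: wrap(W) =?= wrap(r(W, a)),  succ(r(succ(M), X2)) =?= succ(T).
Decompose wrap/1: W =?= r(W, a).
Occurs check fails: W occurs in r(W, a); the equation W =?= r(W, a) has no finite solution.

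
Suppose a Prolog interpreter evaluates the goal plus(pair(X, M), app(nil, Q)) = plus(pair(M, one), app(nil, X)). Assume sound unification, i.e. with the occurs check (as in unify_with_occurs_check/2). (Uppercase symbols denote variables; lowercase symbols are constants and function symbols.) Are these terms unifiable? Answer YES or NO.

YES

Decompose plus/2: pair(X, M) = pair(M, one),  app(nil, Q) = app(nil, X).
Decompose pair/2: X = M,  M = one.
Bind X := M; substituting into the one remaining equation that mentions X gives: app(nil, Q) = app(nil, M).
Bind M := one; substituting into the remaining equation gives: app(nil, Q) = app(nil, one). Substituting into the earlier binding gives X := one.
Decompose app/2: nil = nil,  Q = one.
Delete trivial equation nil = nil.
Bind Q := one.
No equations remain and no clash or occurs-check failure arose, so a unifier exists.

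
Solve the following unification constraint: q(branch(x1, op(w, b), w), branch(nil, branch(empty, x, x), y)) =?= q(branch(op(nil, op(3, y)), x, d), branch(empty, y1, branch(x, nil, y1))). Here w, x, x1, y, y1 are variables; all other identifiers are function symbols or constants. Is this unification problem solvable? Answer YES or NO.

Decompose q/2: branch(x1, op(w, b), w) =?= branch(op(nil, op(3, y)), x, d),  branch(nil, branch(empty, x, x), y) =?= branch(empty, y1, branch(x, nil, y1)).
Decompose branch/3: x1 =?= op(nil, op(3, y)),  op(w, b) =?= x,  w =?= d.
Bind x1 := op(nil, op(3, y)); no other remaining equation mentions x1.
Bind x := op(w, b); substituting into the one remaining equation that mentions x gives: branch(nil, branch(empty, op(w, b), op(w, b)), y) =?= branch(empty, y1, branch(op(w, b), nil, y1)).
Bind w := d; substituting into the remaining equation gives: branch(nil, branch(empty, op(d, b), op(d, b)), y) =?= branch(empty, y1, branch(op(d, b), nil, y1)). Substituting into the earlier binding gives x := op(d, b).
Decompose branch/3: nil =?= empty,  branch(empty, op(d, b), op(d, b)) =?= y1,  y =?= branch(op(d, b), nil, y1).
Clash: constants nil and empty differ; no unifier exists.

NO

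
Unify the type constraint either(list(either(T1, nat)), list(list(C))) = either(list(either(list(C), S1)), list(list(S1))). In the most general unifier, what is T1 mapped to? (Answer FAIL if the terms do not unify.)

list(nat)

Decompose either/2: list(either(T1, nat)) = list(either(list(C), S1)),  list(list(C)) = list(list(S1)).
Decompose list/1: either(T1, nat) = either(list(C), S1).
Decompose either/2: T1 = list(C),  nat = S1.
Bind T1 := list(C); no other remaining equation mentions T1.
Bind S1 := nat; substituting into the remaining equation gives: list(list(C)) = list(list(nat)).
Decompose list/1: list(C) = list(nat).
Decompose list/1: C = nat.
Bind C := nat. Substituting into the earlier binding gives T1 := list(nat).
MGU = { T1 -> list(nat), S1 -> nat, C -> nat }, so T1 -> list(nat).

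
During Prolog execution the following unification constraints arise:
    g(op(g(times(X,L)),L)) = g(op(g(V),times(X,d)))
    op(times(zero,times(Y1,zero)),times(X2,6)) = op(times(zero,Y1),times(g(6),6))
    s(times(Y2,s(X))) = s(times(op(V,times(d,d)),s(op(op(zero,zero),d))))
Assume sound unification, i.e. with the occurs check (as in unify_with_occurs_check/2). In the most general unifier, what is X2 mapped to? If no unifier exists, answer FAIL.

FAIL

Decompose g/1: op(g(times(X,L)),L) = op(g(V),times(X,d)).
Decompose op/2: g(times(X,L)) = g(V),  L = times(X,d).
Decompose g/1: times(X,L) = V.
Bind V := times(X,L); substituting into the one remaining equation that mentions V gives: s(times(Y2,s(X))) = s(times(op(times(X,L),times(d,d)),s(op(op(zero,zero),d)))).
Bind L := times(X,d); substituting into the one remaining equation that mentions L gives: s(times(Y2,s(X))) = s(times(op(times(X,times(X,d)),times(d,d)),s(op(op(zero,zero),d)))). Substituting into the earlier binding gives V := times(X,times(X,d)).
Decompose op/2: times(zero,times(Y1,zero)) = times(zero,Y1),  times(X2,6) = times(g(6),6).
Decompose times/2: zero = zero,  times(Y1,zero) = Y1.
Delete trivial equation zero = zero.
Occurs check fails: Y1 occurs in times(Y1,zero); the equation Y1 = times(Y1,zero) has no finite solution.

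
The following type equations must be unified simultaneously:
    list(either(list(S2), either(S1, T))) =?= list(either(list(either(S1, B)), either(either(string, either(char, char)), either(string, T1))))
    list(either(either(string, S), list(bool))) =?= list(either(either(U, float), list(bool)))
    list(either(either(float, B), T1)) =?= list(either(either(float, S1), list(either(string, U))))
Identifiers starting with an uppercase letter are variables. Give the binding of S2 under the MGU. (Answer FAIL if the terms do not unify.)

Decompose list/1: either(list(S2), either(S1, T)) =?= either(list(either(S1, B)), either(either(string, either(char, char)), either(string, T1))).
Decompose either/2: list(S2) =?= list(either(S1, B)),  either(S1, T) =?= either(either(string, either(char, char)), either(string, T1)).
Decompose list/1: S2 =?= either(S1, B).
Bind S2 := either(S1, B); no other remaining equation mentions S2.
Decompose either/2: S1 =?= either(string, either(char, char)),  T =?= either(string, T1).
Bind S1 := either(string, either(char, char)); substituting into the one remaining equation that mentions S1 gives: list(either(either(float, B), T1)) =?= list(either(either(float, either(string, either(char, char))), list(either(string, U)))). Substituting into the earlier binding gives S2 := either(either(string, either(char, char)), B).
Bind T := either(string, T1); no other remaining equation mentions T.
Decompose list/1: either(either(string, S), list(bool)) =?= either(either(U, float), list(bool)).
Decompose either/2: either(string, S) =?= either(U, float),  list(bool) =?= list(bool).
Decompose either/2: string =?= U,  S =?= float.
Bind U := string; substituting into the one remaining equation that mentions U gives: list(either(either(float, B), T1)) =?= list(either(either(float, either(string, either(char, char))), list(either(string, string)))).
Bind S := float; no other remaining equation mentions S.
Delete trivial equation list(bool) =?= list(bool).
Decompose list/1: either(either(float, B), T1) =?= either(either(float, either(string, either(char, char))), list(either(string, string))).
Decompose either/2: either(float, B) =?= either(float, either(string, either(char, char))),  T1 =?= list(either(string, string)).
Decompose either/2: float =?= float,  B =?= either(string, either(char, char)).
Delete trivial equation float =?= float.
Bind B := either(string, either(char, char)); no other remaining equation mentions B. Substituting into the earlier binding gives S2 := either(either(string, either(char, char)), either(string, either(char, char))).
Bind T1 := list(either(string, string)). Substituting into the earlier binding gives T := either(string, list(either(string, string))).
MGU = { S2 := either(either(string, either(char, char)), either(string, either(char, char))), S1 := either(string, either(char, char)), T := either(string, list(either(string, string))), U := string, S := float, B := either(string, either(char, char)), T1 := list(either(string, string)) }, so S2 := either(either(string, either(char, char)), either(string, either(char, char))).

either(either(string, either(char, char)), either(string, either(char, char)))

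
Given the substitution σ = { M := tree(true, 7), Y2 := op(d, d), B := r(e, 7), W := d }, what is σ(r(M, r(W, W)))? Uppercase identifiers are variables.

r(tree(true, 7), r(d, d))

Replace each occurrence of M with tree(true, 7).
Replace each occurrence of W with d.
Result: r(tree(true, 7), r(d, d)).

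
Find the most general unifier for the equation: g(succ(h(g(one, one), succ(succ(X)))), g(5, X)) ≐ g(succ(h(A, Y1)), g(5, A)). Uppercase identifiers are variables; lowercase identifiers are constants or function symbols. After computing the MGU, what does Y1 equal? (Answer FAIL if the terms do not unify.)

Decompose g/2: succ(h(g(one, one), succ(succ(X)))) ≐ succ(h(A, Y1)),  g(5, X) ≐ g(5, A).
Decompose succ/1: h(g(one, one), succ(succ(X))) ≐ h(A, Y1).
Decompose h/2: g(one, one) ≐ A,  succ(succ(X)) ≐ Y1.
Bind A := g(one, one); substituting into the one remaining equation that mentions A gives: g(5, X) ≐ g(5, g(one, one)).
Bind Y1 := succ(succ(X)); no other remaining equation mentions Y1.
Decompose g/2: 5 ≐ 5,  X ≐ g(one, one).
Delete trivial equation 5 ≐ 5.
Bind X := g(one, one). Substituting into the earlier binding gives Y1 := succ(succ(g(one, one))).
MGU = { A -> g(one, one), Y1 -> succ(succ(g(one, one))), X -> g(one, one) }, so Y1 -> succ(succ(g(one, one))).

succ(succ(g(one, one)))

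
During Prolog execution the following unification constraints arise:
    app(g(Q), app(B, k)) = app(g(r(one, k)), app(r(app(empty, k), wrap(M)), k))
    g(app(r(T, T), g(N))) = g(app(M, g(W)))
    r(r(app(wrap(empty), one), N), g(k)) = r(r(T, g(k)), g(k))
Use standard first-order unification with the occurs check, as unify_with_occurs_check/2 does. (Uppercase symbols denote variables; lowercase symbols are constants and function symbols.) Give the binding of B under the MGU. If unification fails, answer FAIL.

r(app(empty, k), wrap(r(app(wrap(empty), one), app(wrap(empty), one))))

Decompose app/2: g(Q) = g(r(one, k)),  app(B, k) = app(r(app(empty, k), wrap(M)), k).
Decompose g/1: Q = r(one, k).
Bind Q := r(one, k); no other remaining equation mentions Q.
Decompose app/2: B = r(app(empty, k), wrap(M)),  k = k.
Bind B := r(app(empty, k), wrap(M)); no other remaining equation mentions B.
Delete trivial equation k = k.
Decompose g/1: app(r(T, T), g(N)) = app(M, g(W)).
Decompose app/2: r(T, T) = M,  g(N) = g(W).
Bind M := r(T, T); no other remaining equation mentions M. Substituting into the earlier binding gives B := r(app(empty, k), wrap(r(T, T))).
Decompose g/1: N = W.
Bind N := W; substituting into the remaining equation gives: r(r(app(wrap(empty), one), W), g(k)) = r(r(T, g(k)), g(k)).
Decompose r/2: r(app(wrap(empty), one), W) = r(T, g(k)),  g(k) = g(k).
Decompose r/2: app(wrap(empty), one) = T,  W = g(k).
Bind T := app(wrap(empty), one); no other remaining equation mentions T. Substituting into the earlier bindings gives B := r(app(empty, k), wrap(r(app(wrap(empty), one), app(wrap(empty), one)))), M := r(app(wrap(empty), one), app(wrap(empty), one)).
Bind W := g(k); no other remaining equation mentions W. Substituting into the earlier binding gives N := g(k).
Delete trivial equation g(k) = g(k).
MGU = { Q -> r(one, k), B -> r(app(empty, k), wrap(r(app(wrap(empty), one), app(wrap(empty), one)))), M -> r(app(wrap(empty), one), app(wrap(empty), one)), N -> g(k), T -> app(wrap(empty), one), W -> g(k) }, so B -> r(app(empty, k), wrap(r(app(wrap(empty), one), app(wrap(empty), one)))).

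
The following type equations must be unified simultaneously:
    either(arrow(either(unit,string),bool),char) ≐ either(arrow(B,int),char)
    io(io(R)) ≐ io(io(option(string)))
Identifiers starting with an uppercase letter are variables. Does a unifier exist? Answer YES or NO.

NO

Decompose either/2: arrow(either(unit,string),bool) ≐ arrow(B,int),  char ≐ char.
Decompose arrow/2: either(unit,string) ≐ B,  bool ≐ int.
Bind B := either(unit,string); no other remaining equation mentions B.
Clash: constants bool and int differ; no unifier exists.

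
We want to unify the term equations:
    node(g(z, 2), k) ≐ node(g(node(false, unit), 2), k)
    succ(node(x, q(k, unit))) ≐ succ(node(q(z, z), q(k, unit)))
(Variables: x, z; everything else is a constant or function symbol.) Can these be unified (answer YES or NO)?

YES

Decompose node/2: g(z, 2) ≐ g(node(false, unit), 2),  k ≐ k.
Decompose g/2: z ≐ node(false, unit),  2 ≐ 2.
Bind z := node(false, unit); substituting into the one remaining equation that mentions z gives: succ(node(x, q(k, unit))) ≐ succ(node(q(node(false, unit), node(false, unit)), q(k, unit))).
Delete trivial equation 2 ≐ 2.
Delete trivial equation k ≐ k.
Decompose succ/1: node(x, q(k, unit)) ≐ node(q(node(false, unit), node(false, unit)), q(k, unit)).
Decompose node/2: x ≐ q(node(false, unit), node(false, unit)),  q(k, unit) ≐ q(k, unit).
Bind x := q(node(false, unit), node(false, unit)); no other remaining equation mentions x.
Delete trivial equation q(k, unit) ≐ q(k, unit).
No equations remain and no clash or occurs-check failure arose, so a unifier exists.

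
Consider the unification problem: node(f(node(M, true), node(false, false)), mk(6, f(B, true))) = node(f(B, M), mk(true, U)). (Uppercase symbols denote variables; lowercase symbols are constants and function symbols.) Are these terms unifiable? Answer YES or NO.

NO

Decompose node/2: f(node(M, true), node(false, false)) = f(B, M),  mk(6, f(B, true)) = mk(true, U).
Decompose f/2: node(M, true) = B,  node(false, false) = M.
Bind B := node(M, true); substituting into the one remaining equation that mentions B gives: mk(6, f(node(M, true), true)) = mk(true, U).
Bind M := node(false, false); substituting into the remaining equation gives: mk(6, f(node(node(false, false), true), true)) = mk(true, U). Substituting into the earlier binding gives B := node(node(false, false), true).
Decompose mk/2: 6 = true,  f(node(node(false, false), true), true) = U.
Clash: constants 6 and true differ; no unifier exists.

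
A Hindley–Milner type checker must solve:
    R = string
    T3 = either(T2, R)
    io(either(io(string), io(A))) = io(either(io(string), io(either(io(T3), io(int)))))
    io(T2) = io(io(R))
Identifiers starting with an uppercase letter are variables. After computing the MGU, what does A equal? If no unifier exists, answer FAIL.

either(io(either(io(string), string)), io(int))

Bind R := string; substituting into the 2 remaining equations that mention R gives: T3 = either(T2, string),  io(T2) = io(io(string)).
Bind T3 := either(T2, string); substituting into the one remaining equation that mentions T3 gives: io(either(io(string), io(A))) = io(either(io(string), io(either(io(either(T2, string)), io(int))))).
Decompose io/1: either(io(string), io(A)) = either(io(string), io(either(io(either(T2, string)), io(int)))).
Decompose either/2: io(string) = io(string),  io(A) = io(either(io(either(T2, string)), io(int))).
Delete trivial equation io(string) = io(string).
Decompose io/1: A = either(io(either(T2, string)), io(int)).
Bind A := either(io(either(T2, string)), io(int)); no other remaining equation mentions A.
Decompose io/1: T2 = io(string).
Bind T2 := io(string). Substituting into the earlier bindings gives T3 := either(io(string), string), A := either(io(either(io(string), string)), io(int)).
MGU = { R -> string, T3 -> either(io(string), string), A -> either(io(either(io(string), string)), io(int)), T2 -> io(string) }, so A -> either(io(either(io(string), string)), io(int)).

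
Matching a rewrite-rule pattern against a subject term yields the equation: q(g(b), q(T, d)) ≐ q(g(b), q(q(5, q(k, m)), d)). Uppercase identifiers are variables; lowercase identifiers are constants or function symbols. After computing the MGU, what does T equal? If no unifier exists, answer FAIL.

q(5, q(k, m))

Decompose q/2: g(b) ≐ g(b),  q(T, d) ≐ q(q(5, q(k, m)), d).
Delete trivial equation g(b) ≐ g(b).
Decompose q/2: T ≐ q(5, q(k, m)),  d ≐ d.
Bind T := q(5, q(k, m)); no other remaining equation mentions T.
Delete trivial equation d ≐ d.
MGU = { T := q(5, q(k, m)) }, so T := q(5, q(k, m)).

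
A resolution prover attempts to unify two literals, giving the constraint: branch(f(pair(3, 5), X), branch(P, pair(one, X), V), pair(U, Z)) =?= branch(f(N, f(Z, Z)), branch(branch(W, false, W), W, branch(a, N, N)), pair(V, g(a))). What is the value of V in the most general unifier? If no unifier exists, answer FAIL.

Decompose branch/3: f(pair(3, 5), X) =?= f(N, f(Z, Z)),  branch(P, pair(one, X), V) =?= branch(branch(W, false, W), W, branch(a, N, N)),  pair(U, Z) =?= pair(V, g(a)).
Decompose f/2: pair(3, 5) =?= N,  X =?= f(Z, Z).
Bind N := pair(3, 5); substituting into the one remaining equation that mentions N gives: branch(P, pair(one, X), V) =?= branch(branch(W, false, W), W, branch(a, pair(3, 5), pair(3, 5))).
Bind X := f(Z, Z); substituting into the one remaining equation that mentions X gives: branch(P, pair(one, f(Z, Z)), V) =?= branch(branch(W, false, W), W, branch(a, pair(3, 5), pair(3, 5))).
Decompose branch/3: P =?= branch(W, false, W),  pair(one, f(Z, Z)) =?= W,  V =?= branch(a, pair(3, 5), pair(3, 5)).
Bind P := branch(W, false, W); no other remaining equation mentions P.
Bind W := pair(one, f(Z, Z)); no other remaining equation mentions W. Substituting into the earlier binding gives P := branch(pair(one, f(Z, Z)), false, pair(one, f(Z, Z))).
Bind V := branch(a, pair(3, 5), pair(3, 5)); substituting into the remaining equation gives: pair(U, Z) =?= pair(branch(a, pair(3, 5), pair(3, 5)), g(a)).
Decompose pair/2: U =?= branch(a, pair(3, 5), pair(3, 5)),  Z =?= g(a).
Bind U := branch(a, pair(3, 5), pair(3, 5)); no other remaining equation mentions U.
Bind Z := g(a). Substituting into the earlier bindings gives X := f(g(a), g(a)), P := branch(pair(one, f(g(a), g(a))), false, pair(one, f(g(a), g(a)))), W := pair(one, f(g(a), g(a))).
MGU = { N ↦ pair(3, 5), X ↦ f(g(a), g(a)), P ↦ branch(pair(one, f(g(a), g(a))), false, pair(one, f(g(a), g(a)))), W ↦ pair(one, f(g(a), g(a))), V ↦ branch(a, pair(3, 5), pair(3, 5)), U ↦ branch(a, pair(3, 5), pair(3, 5)), Z ↦ g(a) }, so V ↦ branch(a, pair(3, 5), pair(3, 5)).

branch(a, pair(3, 5), pair(3, 5))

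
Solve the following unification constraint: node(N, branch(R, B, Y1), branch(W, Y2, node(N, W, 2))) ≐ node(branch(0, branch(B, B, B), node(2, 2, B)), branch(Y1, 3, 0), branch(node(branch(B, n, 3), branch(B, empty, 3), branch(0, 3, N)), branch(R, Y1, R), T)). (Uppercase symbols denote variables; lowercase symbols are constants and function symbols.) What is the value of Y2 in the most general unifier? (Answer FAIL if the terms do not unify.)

branch(0, 0, 0)

Decompose node/3: N ≐ branch(0, branch(B, B, B), node(2, 2, B)),  branch(R, B, Y1) ≐ branch(Y1, 3, 0),  branch(W, Y2, node(N, W, 2)) ≐ branch(node(branch(B, n, 3), branch(B, empty, 3), branch(0, 3, N)), branch(R, Y1, R), T).
Bind N := branch(0, branch(B, B, B), node(2, 2, B)); substituting into the one remaining equation that mentions N gives: branch(W, Y2, node(branch(0, branch(B, B, B), node(2, 2, B)), W, 2)) ≐ branch(node(branch(B, n, 3), branch(B, empty, 3), branch(0, 3, branch(0, branch(B, B, B), node(2, 2, B)))), branch(R, Y1, R), T).
Decompose branch/3: R ≐ Y1,  B ≐ 3,  Y1 ≐ 0.
Bind R := Y1; substituting into the one remaining equation that mentions R gives: branch(W, Y2, node(branch(0, branch(B, B, B), node(2, 2, B)), W, 2)) ≐ branch(node(branch(B, n, 3), branch(B, empty, 3), branch(0, 3, branch(0, branch(B, B, B), node(2, 2, B)))), branch(Y1, Y1, Y1), T).
Bind B := 3; substituting into the one remaining equation that mentions B gives: branch(W, Y2, node(branch(0, branch(3, 3, 3), node(2, 2, 3)), W, 2)) ≐ branch(node(branch(3, n, 3), branch(3, empty, 3), branch(0, 3, branch(0, branch(3, 3, 3), node(2, 2, 3)))), branch(Y1, Y1, Y1), T). Substituting into the earlier binding gives N := branch(0, branch(3, 3, 3), node(2, 2, 3)).
Bind Y1 := 0; substituting into the remaining equation gives: branch(W, Y2, node(branch(0, branch(3, 3, 3), node(2, 2, 3)), W, 2)) ≐ branch(node(branch(3, n, 3), branch(3, empty, 3), branch(0, 3, branch(0, branch(3, 3, 3), node(2, 2, 3)))), branch(0, 0, 0), T). Substituting into the earlier binding gives R := 0.
Decompose branch/3: W ≐ node(branch(3, n, 3), branch(3, empty, 3), branch(0, 3, branch(0, branch(3, 3, 3), node(2, 2, 3)))),  Y2 ≐ branch(0, 0, 0),  node(branch(0, branch(3, 3, 3), node(2, 2, 3)), W, 2) ≐ T.
Bind W := node(branch(3, n, 3), branch(3, empty, 3), branch(0, 3, branch(0, branch(3, 3, 3), node(2, 2, 3)))); substituting into the one remaining equation that mentions W gives: node(branch(0, branch(3, 3, 3), node(2, 2, 3)), node(branch(3, n, 3), branch(3, empty, 3), branch(0, 3, branch(0, branch(3, 3, 3), node(2, 2, 3)))), 2) ≐ T.
Bind Y2 := branch(0, 0, 0); no other remaining equation mentions Y2.
Bind T := node(branch(0, branch(3, 3, 3), node(2, 2, 3)), node(branch(3, n, 3), branch(3, empty, 3), branch(0, 3, branch(0, branch(3, 3, 3), node(2, 2, 3)))), 2).
MGU = { N -> branch(0, branch(3, 3, 3), node(2, 2, 3)), R -> 0, B -> 3, Y1 -> 0, W -> node(branch(3, n, 3), branch(3, empty, 3), branch(0, 3, branch(0, branch(3, 3, 3), node(2, 2, 3)))), Y2 -> branch(0, 0, 0), T -> node(branch(0, branch(3, 3, 3), node(2, 2, 3)), node(branch(3, n, 3), branch(3, empty, 3), branch(0, 3, branch(0, branch(3, 3, 3), node(2, 2, 3)))), 2) }, so Y2 -> branch(0, 0, 0).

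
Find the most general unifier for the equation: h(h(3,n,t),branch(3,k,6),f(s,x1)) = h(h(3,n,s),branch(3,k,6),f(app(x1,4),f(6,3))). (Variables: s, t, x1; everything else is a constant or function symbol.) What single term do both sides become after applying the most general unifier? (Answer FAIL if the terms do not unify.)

h(h(3,n,app(f(6,3),4)),branch(3,k,6),f(app(f(6,3),4),f(6,3)))

Decompose h/3: h(3,n,t) = h(3,n,s),  branch(3,k,6) = branch(3,k,6),  f(s,x1) = f(app(x1,4),f(6,3)).
Decompose h/3: 3 = 3,  n = n,  t = s.
Delete trivial equation 3 = 3.
Delete trivial equation n = n.
Bind t := s; no other remaining equation mentions t.
Delete trivial equation branch(3,k,6) = branch(3,k,6).
Decompose f/2: s = app(x1,4),  x1 = f(6,3).
Bind s := app(x1,4); no other remaining equation mentions s. Substituting into the earlier binding gives t := app(x1,4).
Bind x1 := f(6,3). Substituting into the earlier bindings gives t := app(f(6,3),4), s := app(f(6,3),4).
Applying the MGU to either side gives h(h(3,n,app(f(6,3),4)),branch(3,k,6),f(app(f(6,3),4),f(6,3))).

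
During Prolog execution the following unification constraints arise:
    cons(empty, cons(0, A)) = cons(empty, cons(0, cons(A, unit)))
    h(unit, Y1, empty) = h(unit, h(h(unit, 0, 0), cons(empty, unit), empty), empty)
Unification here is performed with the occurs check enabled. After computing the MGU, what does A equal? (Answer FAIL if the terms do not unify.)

FAIL

Decompose cons/2: empty = empty,  cons(0, A) = cons(0, cons(A, unit)).
Delete trivial equation empty = empty.
Decompose cons/2: 0 = 0,  A = cons(A, unit).
Delete trivial equation 0 = 0.
Occurs check fails: A occurs in cons(A, unit); the equation A = cons(A, unit) has no finite solution.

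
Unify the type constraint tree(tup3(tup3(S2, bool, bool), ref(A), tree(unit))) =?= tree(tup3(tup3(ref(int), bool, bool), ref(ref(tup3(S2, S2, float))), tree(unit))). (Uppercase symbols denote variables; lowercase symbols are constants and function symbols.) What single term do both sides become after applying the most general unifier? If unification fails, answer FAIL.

Decompose tree/1: tup3(tup3(S2, bool, bool), ref(A), tree(unit)) =?= tup3(tup3(ref(int), bool, bool), ref(ref(tup3(S2, S2, float))), tree(unit)).
Decompose tup3/3: tup3(S2, bool, bool) =?= tup3(ref(int), bool, bool),  ref(A) =?= ref(ref(tup3(S2, S2, float))),  tree(unit) =?= tree(unit).
Decompose tup3/3: S2 =?= ref(int),  bool =?= bool,  bool =?= bool.
Bind S2 := ref(int); substituting into the one remaining equation that mentions S2 gives: ref(A) =?= ref(ref(tup3(ref(int), ref(int), float))).
Delete trivial equation bool =?= bool.
Delete trivial equation bool =?= bool.
Decompose ref/1: A =?= ref(tup3(ref(int), ref(int), float)).
Bind A := ref(tup3(ref(int), ref(int), float)); no other remaining equation mentions A.
Delete trivial equation tree(unit) =?= tree(unit).
Applying the MGU to either side gives tree(tup3(tup3(ref(int), bool, bool), ref(ref(tup3(ref(int), ref(int), float))), tree(unit))).

tree(tup3(tup3(ref(int), bool, bool), ref(ref(tup3(ref(int), ref(int), float))), tree(unit)))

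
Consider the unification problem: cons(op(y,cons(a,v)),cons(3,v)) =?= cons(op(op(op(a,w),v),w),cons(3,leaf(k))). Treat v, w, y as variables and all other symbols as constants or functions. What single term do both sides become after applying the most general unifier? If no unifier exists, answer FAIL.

Decompose cons/2: op(y,cons(a,v)) =?= op(op(op(a,w),v),w),  cons(3,v) =?= cons(3,leaf(k)).
Decompose op/2: y =?= op(op(a,w),v),  cons(a,v) =?= w.
Bind y := op(op(a,w),v); no other remaining equation mentions y.
Bind w := cons(a,v); no other remaining equation mentions w. Substituting into the earlier binding gives y := op(op(a,cons(a,v)),v).
Decompose cons/2: 3 =?= 3,  v =?= leaf(k).
Delete trivial equation 3 =?= 3.
Bind v := leaf(k). Substituting into the earlier bindings gives y := op(op(a,cons(a,leaf(k))),leaf(k)), w := cons(a,leaf(k)).
Applying the MGU to either side gives cons(op(op(op(a,cons(a,leaf(k))),leaf(k)),cons(a,leaf(k))),cons(3,leaf(k))).

cons(op(op(op(a,cons(a,leaf(k))),leaf(k)),cons(a,leaf(k))),cons(3,leaf(k)))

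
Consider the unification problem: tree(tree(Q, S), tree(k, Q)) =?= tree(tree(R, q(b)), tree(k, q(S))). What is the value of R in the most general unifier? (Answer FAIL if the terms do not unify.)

Decompose tree/2: tree(Q, S) =?= tree(R, q(b)),  tree(k, Q) =?= tree(k, q(S)).
Decompose tree/2: Q =?= R,  S =?= q(b).
Bind Q := R; substituting into the one remaining equation that mentions Q gives: tree(k, R) =?= tree(k, q(S)).
Bind S := q(b); substituting into the remaining equation gives: tree(k, R) =?= tree(k, q(q(b))).
Decompose tree/2: k =?= k,  R =?= q(q(b)).
Delete trivial equation k =?= k.
Bind R := q(q(b)). Substituting into the earlier binding gives Q := q(q(b)).
MGU = { Q -> q(q(b)), S -> q(b), R -> q(q(b)) }, so R -> q(q(b)).

q(q(b))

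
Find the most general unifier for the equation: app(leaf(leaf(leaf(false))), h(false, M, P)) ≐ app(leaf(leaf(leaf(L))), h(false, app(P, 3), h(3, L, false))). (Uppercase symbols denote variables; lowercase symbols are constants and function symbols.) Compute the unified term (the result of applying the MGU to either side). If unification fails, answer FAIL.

Decompose app/2: leaf(leaf(leaf(false))) ≐ leaf(leaf(leaf(L))),  h(false, M, P) ≐ h(false, app(P, 3), h(3, L, false)).
Decompose leaf/1: leaf(leaf(false)) ≐ leaf(leaf(L)).
Decompose leaf/1: leaf(false) ≐ leaf(L).
Decompose leaf/1: false ≐ L.
Bind L := false; substituting into the remaining equation gives: h(false, M, P) ≐ h(false, app(P, 3), h(3, false, false)).
Decompose h/3: false ≐ false,  M ≐ app(P, 3),  P ≐ h(3, false, false).
Delete trivial equation false ≐ false.
Bind M := app(P, 3); no other remaining equation mentions M.
Bind P := h(3, false, false). Substituting into the earlier binding gives M := app(h(3, false, false), 3).
Applying the MGU to either side gives app(leaf(leaf(leaf(false))), h(false, app(h(3, false, false), 3), h(3, false, false))).

app(leaf(leaf(leaf(false))), h(false, app(h(3, false, false), 3), h(3, false, false)))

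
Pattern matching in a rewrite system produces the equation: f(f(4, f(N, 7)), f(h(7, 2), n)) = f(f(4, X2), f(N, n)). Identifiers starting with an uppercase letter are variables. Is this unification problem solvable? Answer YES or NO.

YES

Decompose f/2: f(4, f(N, 7)) = f(4, X2),  f(h(7, 2), n) = f(N, n).
Decompose f/2: 4 = 4,  f(N, 7) = X2.
Delete trivial equation 4 = 4.
Bind X2 := f(N, 7); no other remaining equation mentions X2.
Decompose f/2: h(7, 2) = N,  n = n.
Bind N := h(7, 2); no other remaining equation mentions N. Substituting into the earlier binding gives X2 := f(h(7, 2), 7).
Delete trivial equation n = n.
No equations remain and no clash or occurs-check failure arose, so a unifier exists.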